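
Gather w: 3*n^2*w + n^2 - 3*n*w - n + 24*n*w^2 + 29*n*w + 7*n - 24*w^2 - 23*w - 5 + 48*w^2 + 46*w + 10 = n^2 + 6*n + w^2*(24*n + 24) + w*(3*n^2 + 26*n + 23) + 5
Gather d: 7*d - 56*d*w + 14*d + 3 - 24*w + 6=d*(21 - 56*w) - 24*w + 9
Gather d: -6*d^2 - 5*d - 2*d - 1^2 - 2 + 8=-6*d^2 - 7*d + 5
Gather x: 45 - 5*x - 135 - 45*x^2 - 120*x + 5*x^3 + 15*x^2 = 5*x^3 - 30*x^2 - 125*x - 90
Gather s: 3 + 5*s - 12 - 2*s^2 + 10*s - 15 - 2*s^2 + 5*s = -4*s^2 + 20*s - 24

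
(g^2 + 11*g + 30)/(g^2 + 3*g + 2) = (g^2 + 11*g + 30)/(g^2 + 3*g + 2)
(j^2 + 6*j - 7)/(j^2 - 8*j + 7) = (j + 7)/(j - 7)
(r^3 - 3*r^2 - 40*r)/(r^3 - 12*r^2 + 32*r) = (r + 5)/(r - 4)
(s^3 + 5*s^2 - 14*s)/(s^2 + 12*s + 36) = s*(s^2 + 5*s - 14)/(s^2 + 12*s + 36)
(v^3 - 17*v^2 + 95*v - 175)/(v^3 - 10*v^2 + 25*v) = (v - 7)/v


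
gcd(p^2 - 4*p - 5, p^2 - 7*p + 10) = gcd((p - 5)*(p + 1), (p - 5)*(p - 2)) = p - 5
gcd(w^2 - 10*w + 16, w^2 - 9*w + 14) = w - 2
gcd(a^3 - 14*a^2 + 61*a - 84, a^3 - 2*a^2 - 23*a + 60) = a^2 - 7*a + 12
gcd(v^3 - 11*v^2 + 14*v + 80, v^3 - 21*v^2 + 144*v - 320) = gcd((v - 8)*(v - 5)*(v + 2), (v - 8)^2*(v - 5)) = v^2 - 13*v + 40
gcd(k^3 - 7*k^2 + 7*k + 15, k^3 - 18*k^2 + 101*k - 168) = k - 3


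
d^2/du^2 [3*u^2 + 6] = 6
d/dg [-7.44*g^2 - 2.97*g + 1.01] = -14.88*g - 2.97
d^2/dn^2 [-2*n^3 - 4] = -12*n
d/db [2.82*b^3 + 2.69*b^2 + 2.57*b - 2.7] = 8.46*b^2 + 5.38*b + 2.57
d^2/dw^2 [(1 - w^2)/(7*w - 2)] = 90/(343*w^3 - 294*w^2 + 84*w - 8)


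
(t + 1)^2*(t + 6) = t^3 + 8*t^2 + 13*t + 6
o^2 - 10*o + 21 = (o - 7)*(o - 3)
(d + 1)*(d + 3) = d^2 + 4*d + 3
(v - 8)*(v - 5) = v^2 - 13*v + 40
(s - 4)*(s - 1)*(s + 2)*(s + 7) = s^4 + 4*s^3 - 27*s^2 - 34*s + 56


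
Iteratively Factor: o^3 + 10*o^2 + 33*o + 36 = (o + 3)*(o^2 + 7*o + 12) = (o + 3)^2*(o + 4)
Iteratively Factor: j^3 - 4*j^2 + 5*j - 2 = (j - 2)*(j^2 - 2*j + 1) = (j - 2)*(j - 1)*(j - 1)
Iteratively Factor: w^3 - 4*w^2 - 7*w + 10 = (w - 5)*(w^2 + w - 2) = (w - 5)*(w - 1)*(w + 2)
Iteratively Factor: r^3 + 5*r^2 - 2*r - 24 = (r + 4)*(r^2 + r - 6) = (r - 2)*(r + 4)*(r + 3)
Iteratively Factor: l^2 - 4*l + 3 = (l - 1)*(l - 3)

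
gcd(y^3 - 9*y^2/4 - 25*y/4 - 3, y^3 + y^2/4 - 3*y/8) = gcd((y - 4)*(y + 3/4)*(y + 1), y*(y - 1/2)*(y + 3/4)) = y + 3/4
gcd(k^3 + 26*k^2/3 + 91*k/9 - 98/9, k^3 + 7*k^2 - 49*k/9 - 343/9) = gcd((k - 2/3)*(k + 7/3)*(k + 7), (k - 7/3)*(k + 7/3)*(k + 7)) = k^2 + 28*k/3 + 49/3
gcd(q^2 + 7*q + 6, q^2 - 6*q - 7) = q + 1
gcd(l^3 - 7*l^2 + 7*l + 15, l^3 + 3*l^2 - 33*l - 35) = l^2 - 4*l - 5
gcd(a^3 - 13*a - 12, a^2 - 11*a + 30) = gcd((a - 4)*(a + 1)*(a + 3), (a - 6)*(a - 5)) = 1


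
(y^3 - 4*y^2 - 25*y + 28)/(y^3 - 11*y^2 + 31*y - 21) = (y + 4)/(y - 3)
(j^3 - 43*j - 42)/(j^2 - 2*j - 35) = (j^2 + 7*j + 6)/(j + 5)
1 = 1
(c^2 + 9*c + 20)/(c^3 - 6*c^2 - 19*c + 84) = (c + 5)/(c^2 - 10*c + 21)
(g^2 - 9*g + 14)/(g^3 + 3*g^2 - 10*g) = (g - 7)/(g*(g + 5))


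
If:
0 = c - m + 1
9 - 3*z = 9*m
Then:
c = -z/3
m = 1 - z/3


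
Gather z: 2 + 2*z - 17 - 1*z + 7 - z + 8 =0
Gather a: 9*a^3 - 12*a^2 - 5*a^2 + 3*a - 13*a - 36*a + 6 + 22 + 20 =9*a^3 - 17*a^2 - 46*a + 48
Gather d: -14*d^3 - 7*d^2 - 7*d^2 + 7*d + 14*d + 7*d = -14*d^3 - 14*d^2 + 28*d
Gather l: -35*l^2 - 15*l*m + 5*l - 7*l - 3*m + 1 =-35*l^2 + l*(-15*m - 2) - 3*m + 1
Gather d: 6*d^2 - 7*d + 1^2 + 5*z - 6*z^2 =6*d^2 - 7*d - 6*z^2 + 5*z + 1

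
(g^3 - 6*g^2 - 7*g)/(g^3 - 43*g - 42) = g/(g + 6)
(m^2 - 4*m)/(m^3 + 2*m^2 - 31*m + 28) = m/(m^2 + 6*m - 7)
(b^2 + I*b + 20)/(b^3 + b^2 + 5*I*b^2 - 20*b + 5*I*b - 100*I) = (b - 4*I)/(b^2 + b - 20)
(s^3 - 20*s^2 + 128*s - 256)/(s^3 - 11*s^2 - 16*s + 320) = (s - 4)/(s + 5)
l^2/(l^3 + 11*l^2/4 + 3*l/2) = 4*l/(4*l^2 + 11*l + 6)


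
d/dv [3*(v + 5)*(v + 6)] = 6*v + 33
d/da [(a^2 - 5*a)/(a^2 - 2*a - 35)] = (3*a^2 - 70*a + 175)/(a^4 - 4*a^3 - 66*a^2 + 140*a + 1225)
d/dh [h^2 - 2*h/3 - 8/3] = 2*h - 2/3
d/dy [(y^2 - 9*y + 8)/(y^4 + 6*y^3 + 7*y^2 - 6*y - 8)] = (-2*y^3 + 17*y^2 + 112*y + 120)/(y^6 + 14*y^5 + 77*y^4 + 212*y^3 + 308*y^2 + 224*y + 64)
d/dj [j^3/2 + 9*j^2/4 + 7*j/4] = 3*j^2/2 + 9*j/2 + 7/4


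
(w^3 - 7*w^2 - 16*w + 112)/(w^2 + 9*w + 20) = (w^2 - 11*w + 28)/(w + 5)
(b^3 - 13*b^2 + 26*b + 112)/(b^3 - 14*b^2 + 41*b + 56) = (b + 2)/(b + 1)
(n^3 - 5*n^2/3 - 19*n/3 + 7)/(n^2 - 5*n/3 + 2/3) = (3*n^2 - 2*n - 21)/(3*n - 2)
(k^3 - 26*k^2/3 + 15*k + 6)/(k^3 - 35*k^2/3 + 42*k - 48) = (3*k + 1)/(3*k - 8)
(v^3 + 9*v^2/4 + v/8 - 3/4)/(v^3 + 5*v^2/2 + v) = (8*v^2 + 2*v - 3)/(4*v*(2*v + 1))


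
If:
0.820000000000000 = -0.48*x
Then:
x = -1.71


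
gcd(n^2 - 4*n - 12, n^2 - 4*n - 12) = n^2 - 4*n - 12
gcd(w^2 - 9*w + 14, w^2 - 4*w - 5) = 1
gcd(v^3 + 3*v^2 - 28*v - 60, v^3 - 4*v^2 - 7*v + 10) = v^2 - 3*v - 10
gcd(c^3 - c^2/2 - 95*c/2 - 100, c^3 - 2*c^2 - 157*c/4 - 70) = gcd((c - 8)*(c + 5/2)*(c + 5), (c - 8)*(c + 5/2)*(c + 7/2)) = c^2 - 11*c/2 - 20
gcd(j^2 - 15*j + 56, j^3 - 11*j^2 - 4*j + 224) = j^2 - 15*j + 56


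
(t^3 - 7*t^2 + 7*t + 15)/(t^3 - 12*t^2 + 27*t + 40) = (t - 3)/(t - 8)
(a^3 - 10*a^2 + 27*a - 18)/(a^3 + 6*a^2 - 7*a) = (a^2 - 9*a + 18)/(a*(a + 7))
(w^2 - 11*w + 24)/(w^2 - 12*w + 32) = (w - 3)/(w - 4)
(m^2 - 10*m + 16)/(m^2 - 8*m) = (m - 2)/m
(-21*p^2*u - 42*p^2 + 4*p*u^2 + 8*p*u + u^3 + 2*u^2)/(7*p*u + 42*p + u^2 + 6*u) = (-3*p*u - 6*p + u^2 + 2*u)/(u + 6)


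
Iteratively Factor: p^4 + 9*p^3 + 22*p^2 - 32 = (p - 1)*(p^3 + 10*p^2 + 32*p + 32) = (p - 1)*(p + 4)*(p^2 + 6*p + 8) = (p - 1)*(p + 2)*(p + 4)*(p + 4)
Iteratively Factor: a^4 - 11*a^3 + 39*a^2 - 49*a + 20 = (a - 1)*(a^3 - 10*a^2 + 29*a - 20) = (a - 5)*(a - 1)*(a^2 - 5*a + 4) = (a - 5)*(a - 1)^2*(a - 4)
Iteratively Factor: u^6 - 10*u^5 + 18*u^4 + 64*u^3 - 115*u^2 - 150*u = (u)*(u^5 - 10*u^4 + 18*u^3 + 64*u^2 - 115*u - 150) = u*(u + 1)*(u^4 - 11*u^3 + 29*u^2 + 35*u - 150) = u*(u + 1)*(u + 2)*(u^3 - 13*u^2 + 55*u - 75) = u*(u - 5)*(u + 1)*(u + 2)*(u^2 - 8*u + 15) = u*(u - 5)*(u - 3)*(u + 1)*(u + 2)*(u - 5)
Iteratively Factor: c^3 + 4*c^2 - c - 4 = (c - 1)*(c^2 + 5*c + 4) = (c - 1)*(c + 4)*(c + 1)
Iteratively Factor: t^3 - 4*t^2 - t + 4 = (t - 1)*(t^2 - 3*t - 4) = (t - 4)*(t - 1)*(t + 1)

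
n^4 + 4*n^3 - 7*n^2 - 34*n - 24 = (n - 3)*(n + 1)*(n + 2)*(n + 4)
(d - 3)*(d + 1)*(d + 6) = d^3 + 4*d^2 - 15*d - 18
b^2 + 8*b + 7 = (b + 1)*(b + 7)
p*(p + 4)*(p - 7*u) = p^3 - 7*p^2*u + 4*p^2 - 28*p*u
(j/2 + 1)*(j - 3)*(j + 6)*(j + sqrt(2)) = j^4/2 + sqrt(2)*j^3/2 + 5*j^3/2 - 6*j^2 + 5*sqrt(2)*j^2/2 - 18*j - 6*sqrt(2)*j - 18*sqrt(2)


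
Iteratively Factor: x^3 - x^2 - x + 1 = (x - 1)*(x^2 - 1) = (x - 1)*(x + 1)*(x - 1)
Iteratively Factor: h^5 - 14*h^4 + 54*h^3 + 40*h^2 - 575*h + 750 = (h - 5)*(h^4 - 9*h^3 + 9*h^2 + 85*h - 150) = (h - 5)*(h + 3)*(h^3 - 12*h^2 + 45*h - 50) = (h - 5)*(h - 2)*(h + 3)*(h^2 - 10*h + 25) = (h - 5)^2*(h - 2)*(h + 3)*(h - 5)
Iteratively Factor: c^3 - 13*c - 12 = (c + 1)*(c^2 - c - 12) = (c + 1)*(c + 3)*(c - 4)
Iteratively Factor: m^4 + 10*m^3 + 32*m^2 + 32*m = (m + 4)*(m^3 + 6*m^2 + 8*m) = (m + 4)^2*(m^2 + 2*m) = (m + 2)*(m + 4)^2*(m)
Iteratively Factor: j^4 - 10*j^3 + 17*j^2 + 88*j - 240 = (j - 4)*(j^3 - 6*j^2 - 7*j + 60) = (j - 4)^2*(j^2 - 2*j - 15) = (j - 5)*(j - 4)^2*(j + 3)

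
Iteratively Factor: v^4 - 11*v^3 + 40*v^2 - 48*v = (v - 3)*(v^3 - 8*v^2 + 16*v) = (v - 4)*(v - 3)*(v^2 - 4*v) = (v - 4)^2*(v - 3)*(v)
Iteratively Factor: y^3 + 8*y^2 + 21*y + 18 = (y + 2)*(y^2 + 6*y + 9) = (y + 2)*(y + 3)*(y + 3)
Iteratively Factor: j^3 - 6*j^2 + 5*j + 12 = (j - 3)*(j^2 - 3*j - 4) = (j - 4)*(j - 3)*(j + 1)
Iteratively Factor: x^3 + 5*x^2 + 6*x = (x + 2)*(x^2 + 3*x) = x*(x + 2)*(x + 3)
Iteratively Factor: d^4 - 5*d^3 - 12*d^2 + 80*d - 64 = (d + 4)*(d^3 - 9*d^2 + 24*d - 16) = (d - 1)*(d + 4)*(d^2 - 8*d + 16) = (d - 4)*(d - 1)*(d + 4)*(d - 4)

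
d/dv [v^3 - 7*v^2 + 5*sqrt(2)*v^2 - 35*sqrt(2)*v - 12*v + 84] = 3*v^2 - 14*v + 10*sqrt(2)*v - 35*sqrt(2) - 12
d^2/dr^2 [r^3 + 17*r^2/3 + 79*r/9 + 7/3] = 6*r + 34/3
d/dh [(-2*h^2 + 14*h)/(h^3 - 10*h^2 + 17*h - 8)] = 2*(h^3 - 13*h^2 + 40*h + 56)/(h^5 - 19*h^4 + 115*h^3 - 241*h^2 + 208*h - 64)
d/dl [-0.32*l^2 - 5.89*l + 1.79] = -0.64*l - 5.89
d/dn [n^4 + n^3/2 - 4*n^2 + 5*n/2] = 4*n^3 + 3*n^2/2 - 8*n + 5/2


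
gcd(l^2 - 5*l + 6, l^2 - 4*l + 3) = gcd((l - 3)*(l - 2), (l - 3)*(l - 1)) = l - 3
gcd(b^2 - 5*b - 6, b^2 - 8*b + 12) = b - 6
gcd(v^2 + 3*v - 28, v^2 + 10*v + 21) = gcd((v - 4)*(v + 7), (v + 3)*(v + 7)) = v + 7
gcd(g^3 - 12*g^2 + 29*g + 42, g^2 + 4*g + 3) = g + 1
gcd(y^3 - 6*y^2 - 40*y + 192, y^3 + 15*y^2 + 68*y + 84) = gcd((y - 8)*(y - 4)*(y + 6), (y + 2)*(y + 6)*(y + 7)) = y + 6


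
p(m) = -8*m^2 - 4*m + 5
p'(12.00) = -196.00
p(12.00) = -1195.00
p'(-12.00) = 188.00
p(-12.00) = -1099.00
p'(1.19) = -23.04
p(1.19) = -11.09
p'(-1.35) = 17.60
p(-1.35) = -4.18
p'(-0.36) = 1.76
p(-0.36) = 5.40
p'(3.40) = -58.40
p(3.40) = -101.08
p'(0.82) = -17.12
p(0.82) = -3.66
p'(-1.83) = 25.28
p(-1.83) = -14.47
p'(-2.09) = 29.44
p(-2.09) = -21.58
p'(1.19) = -23.04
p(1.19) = -11.09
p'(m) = -16*m - 4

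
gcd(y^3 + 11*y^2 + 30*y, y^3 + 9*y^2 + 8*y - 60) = y^2 + 11*y + 30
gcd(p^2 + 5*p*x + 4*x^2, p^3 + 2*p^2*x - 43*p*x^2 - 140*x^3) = p + 4*x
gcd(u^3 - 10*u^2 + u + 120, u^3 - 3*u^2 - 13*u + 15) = u^2 - 2*u - 15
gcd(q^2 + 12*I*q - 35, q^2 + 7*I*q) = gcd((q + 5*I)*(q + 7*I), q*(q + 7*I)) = q + 7*I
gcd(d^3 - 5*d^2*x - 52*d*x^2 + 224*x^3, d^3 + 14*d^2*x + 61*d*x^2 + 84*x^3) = d + 7*x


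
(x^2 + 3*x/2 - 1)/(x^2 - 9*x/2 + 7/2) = (2*x^2 + 3*x - 2)/(2*x^2 - 9*x + 7)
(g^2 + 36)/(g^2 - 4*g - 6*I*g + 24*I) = (g + 6*I)/(g - 4)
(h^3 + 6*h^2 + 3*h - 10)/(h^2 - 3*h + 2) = (h^2 + 7*h + 10)/(h - 2)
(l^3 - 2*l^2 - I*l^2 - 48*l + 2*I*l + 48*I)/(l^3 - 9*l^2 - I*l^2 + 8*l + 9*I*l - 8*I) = (l + 6)/(l - 1)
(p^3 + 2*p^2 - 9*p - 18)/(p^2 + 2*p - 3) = (p^2 - p - 6)/(p - 1)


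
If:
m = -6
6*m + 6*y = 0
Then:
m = -6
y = 6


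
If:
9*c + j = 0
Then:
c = -j/9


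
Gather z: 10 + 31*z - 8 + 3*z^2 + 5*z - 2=3*z^2 + 36*z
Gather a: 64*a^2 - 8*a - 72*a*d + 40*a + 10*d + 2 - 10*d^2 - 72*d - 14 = 64*a^2 + a*(32 - 72*d) - 10*d^2 - 62*d - 12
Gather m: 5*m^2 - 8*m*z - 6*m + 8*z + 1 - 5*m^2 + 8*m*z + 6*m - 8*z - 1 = 0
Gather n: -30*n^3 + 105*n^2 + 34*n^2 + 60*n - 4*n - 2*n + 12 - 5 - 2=-30*n^3 + 139*n^2 + 54*n + 5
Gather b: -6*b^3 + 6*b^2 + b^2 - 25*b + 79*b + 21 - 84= -6*b^3 + 7*b^2 + 54*b - 63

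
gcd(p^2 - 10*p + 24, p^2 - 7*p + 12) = p - 4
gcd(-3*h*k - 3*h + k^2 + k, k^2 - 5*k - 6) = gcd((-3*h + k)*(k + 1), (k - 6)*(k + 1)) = k + 1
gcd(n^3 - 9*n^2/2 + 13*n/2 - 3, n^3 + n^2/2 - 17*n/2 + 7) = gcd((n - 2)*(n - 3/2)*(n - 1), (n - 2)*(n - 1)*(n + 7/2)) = n^2 - 3*n + 2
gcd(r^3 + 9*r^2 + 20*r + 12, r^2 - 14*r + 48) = 1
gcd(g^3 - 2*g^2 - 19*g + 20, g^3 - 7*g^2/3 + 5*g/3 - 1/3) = g - 1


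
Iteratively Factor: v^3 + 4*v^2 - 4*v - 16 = (v + 2)*(v^2 + 2*v - 8) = (v + 2)*(v + 4)*(v - 2)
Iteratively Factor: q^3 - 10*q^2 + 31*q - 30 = (q - 5)*(q^2 - 5*q + 6) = (q - 5)*(q - 2)*(q - 3)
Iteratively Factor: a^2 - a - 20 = (a + 4)*(a - 5)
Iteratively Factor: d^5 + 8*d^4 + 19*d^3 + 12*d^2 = (d + 1)*(d^4 + 7*d^3 + 12*d^2) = (d + 1)*(d + 3)*(d^3 + 4*d^2) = (d + 1)*(d + 3)*(d + 4)*(d^2) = d*(d + 1)*(d + 3)*(d + 4)*(d)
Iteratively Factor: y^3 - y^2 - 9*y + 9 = (y + 3)*(y^2 - 4*y + 3) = (y - 1)*(y + 3)*(y - 3)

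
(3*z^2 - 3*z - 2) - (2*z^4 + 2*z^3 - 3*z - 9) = -2*z^4 - 2*z^3 + 3*z^2 + 7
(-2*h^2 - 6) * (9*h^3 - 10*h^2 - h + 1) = -18*h^5 + 20*h^4 - 52*h^3 + 58*h^2 + 6*h - 6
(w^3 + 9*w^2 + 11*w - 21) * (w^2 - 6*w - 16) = w^5 + 3*w^4 - 59*w^3 - 231*w^2 - 50*w + 336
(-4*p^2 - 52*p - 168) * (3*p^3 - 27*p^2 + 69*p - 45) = -12*p^5 - 48*p^4 + 624*p^3 + 1128*p^2 - 9252*p + 7560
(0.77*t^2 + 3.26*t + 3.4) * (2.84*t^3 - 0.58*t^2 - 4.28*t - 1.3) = 2.1868*t^5 + 8.8118*t^4 + 4.4696*t^3 - 16.9258*t^2 - 18.79*t - 4.42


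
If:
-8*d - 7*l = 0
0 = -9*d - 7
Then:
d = -7/9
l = 8/9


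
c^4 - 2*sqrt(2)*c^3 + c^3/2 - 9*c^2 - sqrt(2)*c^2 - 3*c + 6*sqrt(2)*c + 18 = (c - 3/2)*(c + 2)*(c - 3*sqrt(2))*(c + sqrt(2))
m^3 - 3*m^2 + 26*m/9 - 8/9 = (m - 4/3)*(m - 1)*(m - 2/3)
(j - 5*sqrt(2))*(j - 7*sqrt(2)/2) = j^2 - 17*sqrt(2)*j/2 + 35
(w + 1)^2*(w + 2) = w^3 + 4*w^2 + 5*w + 2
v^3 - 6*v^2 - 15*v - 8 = (v - 8)*(v + 1)^2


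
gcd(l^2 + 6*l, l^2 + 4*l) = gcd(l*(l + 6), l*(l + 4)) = l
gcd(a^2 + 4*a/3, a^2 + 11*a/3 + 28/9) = a + 4/3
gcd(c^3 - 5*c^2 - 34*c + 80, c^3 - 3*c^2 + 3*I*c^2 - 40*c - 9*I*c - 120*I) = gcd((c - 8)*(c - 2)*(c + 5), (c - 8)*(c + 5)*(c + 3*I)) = c^2 - 3*c - 40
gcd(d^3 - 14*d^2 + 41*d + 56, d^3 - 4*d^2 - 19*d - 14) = d^2 - 6*d - 7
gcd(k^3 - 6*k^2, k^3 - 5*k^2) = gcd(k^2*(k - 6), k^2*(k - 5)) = k^2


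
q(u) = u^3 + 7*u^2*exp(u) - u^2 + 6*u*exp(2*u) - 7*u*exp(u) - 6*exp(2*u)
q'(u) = 7*u^2*exp(u) + 3*u^2 + 12*u*exp(2*u) + 7*u*exp(u) - 2*u - 6*exp(2*u) - 7*exp(u)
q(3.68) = 28048.49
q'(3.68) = 64516.67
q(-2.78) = -24.74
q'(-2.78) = 30.31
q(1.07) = 5.18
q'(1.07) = 84.22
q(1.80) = 239.24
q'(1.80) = 748.14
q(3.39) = 14330.15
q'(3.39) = 33431.26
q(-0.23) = -3.15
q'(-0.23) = -11.46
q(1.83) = 262.59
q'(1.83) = 808.97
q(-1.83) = -4.10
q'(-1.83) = 13.57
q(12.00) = 1748432447580.94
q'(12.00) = 3655675443275.09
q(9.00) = 3155763120.89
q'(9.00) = 6702365298.29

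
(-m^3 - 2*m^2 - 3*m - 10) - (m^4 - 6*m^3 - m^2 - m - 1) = -m^4 + 5*m^3 - m^2 - 2*m - 9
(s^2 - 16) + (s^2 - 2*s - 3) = 2*s^2 - 2*s - 19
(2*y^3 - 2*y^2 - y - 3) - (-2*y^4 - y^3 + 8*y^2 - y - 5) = 2*y^4 + 3*y^3 - 10*y^2 + 2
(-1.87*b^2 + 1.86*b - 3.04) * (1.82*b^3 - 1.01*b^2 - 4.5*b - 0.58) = -3.4034*b^5 + 5.2739*b^4 + 1.0036*b^3 - 4.215*b^2 + 12.6012*b + 1.7632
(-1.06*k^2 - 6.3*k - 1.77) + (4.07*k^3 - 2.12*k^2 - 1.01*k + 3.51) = 4.07*k^3 - 3.18*k^2 - 7.31*k + 1.74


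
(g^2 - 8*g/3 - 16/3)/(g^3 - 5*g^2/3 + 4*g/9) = 3*(3*g^2 - 8*g - 16)/(g*(9*g^2 - 15*g + 4))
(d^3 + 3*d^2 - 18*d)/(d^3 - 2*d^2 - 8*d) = (-d^2 - 3*d + 18)/(-d^2 + 2*d + 8)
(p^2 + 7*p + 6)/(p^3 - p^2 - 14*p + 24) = (p^2 + 7*p + 6)/(p^3 - p^2 - 14*p + 24)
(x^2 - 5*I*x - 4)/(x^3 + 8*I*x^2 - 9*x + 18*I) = (x - 4*I)/(x^2 + 9*I*x - 18)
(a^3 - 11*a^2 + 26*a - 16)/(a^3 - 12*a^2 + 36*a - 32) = (a - 1)/(a - 2)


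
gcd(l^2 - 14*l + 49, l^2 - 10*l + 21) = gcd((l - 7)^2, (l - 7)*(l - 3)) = l - 7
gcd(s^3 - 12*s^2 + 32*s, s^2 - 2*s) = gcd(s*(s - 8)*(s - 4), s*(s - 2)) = s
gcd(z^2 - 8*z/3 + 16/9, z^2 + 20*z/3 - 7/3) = 1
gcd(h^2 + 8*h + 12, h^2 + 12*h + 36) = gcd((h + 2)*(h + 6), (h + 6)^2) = h + 6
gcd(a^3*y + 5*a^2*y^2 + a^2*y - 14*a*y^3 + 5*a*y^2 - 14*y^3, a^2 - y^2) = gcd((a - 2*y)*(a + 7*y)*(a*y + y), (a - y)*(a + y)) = 1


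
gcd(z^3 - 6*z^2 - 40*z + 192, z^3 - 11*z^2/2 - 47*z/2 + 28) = z - 8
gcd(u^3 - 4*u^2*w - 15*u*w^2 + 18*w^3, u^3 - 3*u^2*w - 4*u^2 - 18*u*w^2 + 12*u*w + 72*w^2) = u^2 - 3*u*w - 18*w^2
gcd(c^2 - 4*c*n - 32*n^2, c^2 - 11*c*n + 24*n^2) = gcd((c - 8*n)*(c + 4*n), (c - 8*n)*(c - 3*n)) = c - 8*n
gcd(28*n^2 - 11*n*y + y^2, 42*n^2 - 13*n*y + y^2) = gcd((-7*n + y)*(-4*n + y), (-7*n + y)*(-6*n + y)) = -7*n + y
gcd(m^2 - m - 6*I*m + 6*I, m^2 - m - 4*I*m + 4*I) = m - 1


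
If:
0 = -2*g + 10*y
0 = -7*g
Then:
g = 0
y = 0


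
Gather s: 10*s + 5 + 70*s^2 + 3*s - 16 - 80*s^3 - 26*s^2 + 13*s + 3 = -80*s^3 + 44*s^2 + 26*s - 8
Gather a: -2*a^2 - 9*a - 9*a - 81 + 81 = -2*a^2 - 18*a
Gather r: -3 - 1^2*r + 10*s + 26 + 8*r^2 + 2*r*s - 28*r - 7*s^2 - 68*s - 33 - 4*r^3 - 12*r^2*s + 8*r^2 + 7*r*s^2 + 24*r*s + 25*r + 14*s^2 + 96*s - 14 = -4*r^3 + r^2*(16 - 12*s) + r*(7*s^2 + 26*s - 4) + 7*s^2 + 38*s - 24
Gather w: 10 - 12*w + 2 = 12 - 12*w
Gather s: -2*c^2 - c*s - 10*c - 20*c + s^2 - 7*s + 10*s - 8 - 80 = -2*c^2 - 30*c + s^2 + s*(3 - c) - 88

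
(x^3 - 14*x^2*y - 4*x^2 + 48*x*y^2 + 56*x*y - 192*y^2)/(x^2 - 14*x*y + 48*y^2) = x - 4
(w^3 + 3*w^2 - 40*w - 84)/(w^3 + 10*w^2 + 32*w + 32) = (w^2 + w - 42)/(w^2 + 8*w + 16)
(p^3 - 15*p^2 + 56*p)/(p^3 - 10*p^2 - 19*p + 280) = p/(p + 5)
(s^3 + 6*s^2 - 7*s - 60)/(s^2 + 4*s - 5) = (s^2 + s - 12)/(s - 1)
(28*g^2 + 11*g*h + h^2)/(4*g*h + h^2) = (7*g + h)/h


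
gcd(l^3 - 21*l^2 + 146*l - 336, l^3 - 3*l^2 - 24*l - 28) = l - 7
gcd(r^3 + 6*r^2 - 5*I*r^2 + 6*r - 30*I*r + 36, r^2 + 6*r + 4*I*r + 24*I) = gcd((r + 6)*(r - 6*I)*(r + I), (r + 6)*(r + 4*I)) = r + 6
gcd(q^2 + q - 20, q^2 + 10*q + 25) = q + 5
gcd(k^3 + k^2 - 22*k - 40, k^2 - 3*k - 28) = k + 4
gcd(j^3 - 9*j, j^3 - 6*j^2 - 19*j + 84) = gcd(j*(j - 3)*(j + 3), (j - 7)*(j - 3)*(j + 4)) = j - 3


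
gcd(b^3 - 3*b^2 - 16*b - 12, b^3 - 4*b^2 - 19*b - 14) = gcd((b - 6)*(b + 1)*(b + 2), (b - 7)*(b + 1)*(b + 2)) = b^2 + 3*b + 2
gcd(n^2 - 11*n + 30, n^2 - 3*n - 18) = n - 6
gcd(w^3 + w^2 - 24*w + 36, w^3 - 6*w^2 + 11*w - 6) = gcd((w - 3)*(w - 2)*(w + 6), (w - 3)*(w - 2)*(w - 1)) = w^2 - 5*w + 6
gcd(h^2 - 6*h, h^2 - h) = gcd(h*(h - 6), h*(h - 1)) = h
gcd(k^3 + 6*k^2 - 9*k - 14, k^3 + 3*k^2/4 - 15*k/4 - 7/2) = k^2 - k - 2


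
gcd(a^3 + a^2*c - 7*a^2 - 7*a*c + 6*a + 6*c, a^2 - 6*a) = a - 6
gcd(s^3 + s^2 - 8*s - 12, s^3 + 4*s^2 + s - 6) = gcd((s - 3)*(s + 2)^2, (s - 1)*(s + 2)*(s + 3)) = s + 2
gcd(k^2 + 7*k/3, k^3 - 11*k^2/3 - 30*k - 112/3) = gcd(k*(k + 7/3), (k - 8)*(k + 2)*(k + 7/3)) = k + 7/3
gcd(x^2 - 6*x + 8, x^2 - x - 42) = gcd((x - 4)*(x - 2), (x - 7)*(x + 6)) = 1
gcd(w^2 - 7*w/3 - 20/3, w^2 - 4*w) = w - 4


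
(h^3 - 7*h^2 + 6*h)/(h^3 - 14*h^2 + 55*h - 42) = h/(h - 7)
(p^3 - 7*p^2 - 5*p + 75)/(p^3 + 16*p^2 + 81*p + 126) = (p^2 - 10*p + 25)/(p^2 + 13*p + 42)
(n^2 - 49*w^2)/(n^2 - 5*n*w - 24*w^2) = (-n^2 + 49*w^2)/(-n^2 + 5*n*w + 24*w^2)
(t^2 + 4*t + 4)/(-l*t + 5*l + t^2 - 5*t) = (t^2 + 4*t + 4)/(-l*t + 5*l + t^2 - 5*t)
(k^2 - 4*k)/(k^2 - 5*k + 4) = k/(k - 1)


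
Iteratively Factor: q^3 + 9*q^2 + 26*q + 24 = (q + 4)*(q^2 + 5*q + 6) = (q + 3)*(q + 4)*(q + 2)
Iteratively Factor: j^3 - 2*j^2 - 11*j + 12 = (j - 4)*(j^2 + 2*j - 3) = (j - 4)*(j - 1)*(j + 3)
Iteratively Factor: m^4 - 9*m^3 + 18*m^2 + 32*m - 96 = (m - 3)*(m^3 - 6*m^2 + 32) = (m - 3)*(m + 2)*(m^2 - 8*m + 16) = (m - 4)*(m - 3)*(m + 2)*(m - 4)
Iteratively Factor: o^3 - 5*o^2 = (o - 5)*(o^2) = o*(o - 5)*(o)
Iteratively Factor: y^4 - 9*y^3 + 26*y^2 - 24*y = (y - 2)*(y^3 - 7*y^2 + 12*y) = (y - 4)*(y - 2)*(y^2 - 3*y) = (y - 4)*(y - 3)*(y - 2)*(y)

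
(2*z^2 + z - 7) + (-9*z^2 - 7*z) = -7*z^2 - 6*z - 7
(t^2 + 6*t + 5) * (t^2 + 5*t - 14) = t^4 + 11*t^3 + 21*t^2 - 59*t - 70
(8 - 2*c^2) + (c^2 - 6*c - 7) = -c^2 - 6*c + 1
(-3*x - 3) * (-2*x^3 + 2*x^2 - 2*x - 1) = 6*x^4 + 9*x + 3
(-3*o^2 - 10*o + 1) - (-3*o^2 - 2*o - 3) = 4 - 8*o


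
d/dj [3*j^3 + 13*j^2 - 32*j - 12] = 9*j^2 + 26*j - 32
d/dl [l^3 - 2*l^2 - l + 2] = 3*l^2 - 4*l - 1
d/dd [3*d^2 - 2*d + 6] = 6*d - 2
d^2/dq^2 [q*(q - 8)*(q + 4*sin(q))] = -4*q^2*sin(q) + 32*q*sin(q) + 16*q*cos(q) + 6*q + 8*sin(q) - 64*cos(q) - 16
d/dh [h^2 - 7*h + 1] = 2*h - 7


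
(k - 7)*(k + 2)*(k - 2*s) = k^3 - 2*k^2*s - 5*k^2 + 10*k*s - 14*k + 28*s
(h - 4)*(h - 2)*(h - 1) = h^3 - 7*h^2 + 14*h - 8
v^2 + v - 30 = (v - 5)*(v + 6)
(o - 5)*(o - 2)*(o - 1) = o^3 - 8*o^2 + 17*o - 10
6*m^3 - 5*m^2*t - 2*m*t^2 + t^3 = (-3*m + t)*(-m + t)*(2*m + t)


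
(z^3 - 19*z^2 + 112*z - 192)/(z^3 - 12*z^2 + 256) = (z - 3)/(z + 4)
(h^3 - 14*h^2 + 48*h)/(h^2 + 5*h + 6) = h*(h^2 - 14*h + 48)/(h^2 + 5*h + 6)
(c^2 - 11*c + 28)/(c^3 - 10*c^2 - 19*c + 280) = (c - 4)/(c^2 - 3*c - 40)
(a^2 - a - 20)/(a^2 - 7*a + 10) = (a + 4)/(a - 2)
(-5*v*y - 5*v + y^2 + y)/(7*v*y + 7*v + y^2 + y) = (-5*v + y)/(7*v + y)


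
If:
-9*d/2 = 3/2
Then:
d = -1/3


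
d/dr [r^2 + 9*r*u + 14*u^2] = 2*r + 9*u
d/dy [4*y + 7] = 4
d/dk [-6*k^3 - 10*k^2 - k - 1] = -18*k^2 - 20*k - 1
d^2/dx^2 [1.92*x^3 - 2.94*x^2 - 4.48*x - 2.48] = 11.52*x - 5.88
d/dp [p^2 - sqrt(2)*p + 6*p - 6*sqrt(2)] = 2*p - sqrt(2) + 6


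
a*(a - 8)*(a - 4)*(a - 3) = a^4 - 15*a^3 + 68*a^2 - 96*a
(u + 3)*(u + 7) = u^2 + 10*u + 21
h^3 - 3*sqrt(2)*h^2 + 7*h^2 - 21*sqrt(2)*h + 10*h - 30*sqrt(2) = (h + 2)*(h + 5)*(h - 3*sqrt(2))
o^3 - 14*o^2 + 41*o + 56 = (o - 8)*(o - 7)*(o + 1)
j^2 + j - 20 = (j - 4)*(j + 5)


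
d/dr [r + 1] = 1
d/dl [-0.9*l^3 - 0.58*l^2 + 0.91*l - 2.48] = -2.7*l^2 - 1.16*l + 0.91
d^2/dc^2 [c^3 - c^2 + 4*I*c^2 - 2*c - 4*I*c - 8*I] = 6*c - 2 + 8*I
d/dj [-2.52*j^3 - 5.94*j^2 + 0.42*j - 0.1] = -7.56*j^2 - 11.88*j + 0.42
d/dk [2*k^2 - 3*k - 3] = 4*k - 3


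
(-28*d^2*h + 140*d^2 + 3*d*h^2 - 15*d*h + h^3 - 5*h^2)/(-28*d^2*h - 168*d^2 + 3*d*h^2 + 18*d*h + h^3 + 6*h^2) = (h - 5)/(h + 6)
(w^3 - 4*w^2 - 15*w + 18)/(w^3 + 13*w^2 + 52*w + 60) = (w^3 - 4*w^2 - 15*w + 18)/(w^3 + 13*w^2 + 52*w + 60)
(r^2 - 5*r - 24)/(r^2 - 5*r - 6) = (-r^2 + 5*r + 24)/(-r^2 + 5*r + 6)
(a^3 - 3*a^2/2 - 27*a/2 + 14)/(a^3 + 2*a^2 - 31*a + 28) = (a + 7/2)/(a + 7)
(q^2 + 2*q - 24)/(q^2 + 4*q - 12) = (q - 4)/(q - 2)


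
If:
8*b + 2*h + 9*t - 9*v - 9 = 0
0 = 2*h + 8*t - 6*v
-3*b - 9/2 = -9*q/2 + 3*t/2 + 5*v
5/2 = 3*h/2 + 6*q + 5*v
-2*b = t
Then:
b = 135/133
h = 99/19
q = -31/399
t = -270/133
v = -129/133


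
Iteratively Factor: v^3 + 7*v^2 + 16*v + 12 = (v + 3)*(v^2 + 4*v + 4) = (v + 2)*(v + 3)*(v + 2)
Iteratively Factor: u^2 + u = (u + 1)*(u)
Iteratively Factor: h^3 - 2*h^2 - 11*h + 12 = (h + 3)*(h^2 - 5*h + 4) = (h - 4)*(h + 3)*(h - 1)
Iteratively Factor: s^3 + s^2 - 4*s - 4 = (s + 2)*(s^2 - s - 2) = (s - 2)*(s + 2)*(s + 1)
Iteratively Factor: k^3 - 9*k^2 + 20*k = (k - 5)*(k^2 - 4*k) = (k - 5)*(k - 4)*(k)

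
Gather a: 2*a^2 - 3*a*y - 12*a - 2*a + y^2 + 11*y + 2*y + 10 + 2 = 2*a^2 + a*(-3*y - 14) + y^2 + 13*y + 12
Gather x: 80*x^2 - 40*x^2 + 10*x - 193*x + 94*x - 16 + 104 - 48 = 40*x^2 - 89*x + 40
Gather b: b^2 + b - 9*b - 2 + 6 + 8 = b^2 - 8*b + 12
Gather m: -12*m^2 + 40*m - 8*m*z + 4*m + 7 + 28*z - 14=-12*m^2 + m*(44 - 8*z) + 28*z - 7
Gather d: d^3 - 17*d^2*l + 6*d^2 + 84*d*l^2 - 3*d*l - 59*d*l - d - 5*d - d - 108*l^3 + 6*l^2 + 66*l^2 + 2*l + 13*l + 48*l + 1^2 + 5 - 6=d^3 + d^2*(6 - 17*l) + d*(84*l^2 - 62*l - 7) - 108*l^3 + 72*l^2 + 63*l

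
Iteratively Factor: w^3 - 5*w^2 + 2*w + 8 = (w - 4)*(w^2 - w - 2) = (w - 4)*(w - 2)*(w + 1)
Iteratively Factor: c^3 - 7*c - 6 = (c - 3)*(c^2 + 3*c + 2) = (c - 3)*(c + 1)*(c + 2)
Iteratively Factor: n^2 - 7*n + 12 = (n - 4)*(n - 3)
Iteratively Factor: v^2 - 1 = (v - 1)*(v + 1)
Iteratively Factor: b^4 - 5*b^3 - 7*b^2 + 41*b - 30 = (b + 3)*(b^3 - 8*b^2 + 17*b - 10) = (b - 1)*(b + 3)*(b^2 - 7*b + 10) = (b - 2)*(b - 1)*(b + 3)*(b - 5)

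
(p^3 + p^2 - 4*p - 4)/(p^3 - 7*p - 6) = (p - 2)/(p - 3)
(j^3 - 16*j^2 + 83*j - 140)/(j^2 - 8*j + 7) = (j^2 - 9*j + 20)/(j - 1)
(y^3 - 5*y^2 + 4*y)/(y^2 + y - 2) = y*(y - 4)/(y + 2)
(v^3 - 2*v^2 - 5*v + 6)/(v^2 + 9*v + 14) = (v^2 - 4*v + 3)/(v + 7)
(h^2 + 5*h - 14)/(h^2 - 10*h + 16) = (h + 7)/(h - 8)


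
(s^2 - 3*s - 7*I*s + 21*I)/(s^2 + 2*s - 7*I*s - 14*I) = (s - 3)/(s + 2)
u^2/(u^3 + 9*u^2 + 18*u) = u/(u^2 + 9*u + 18)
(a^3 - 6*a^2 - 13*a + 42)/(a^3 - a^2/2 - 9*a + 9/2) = 2*(a^2 - 9*a + 14)/(2*a^2 - 7*a + 3)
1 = 1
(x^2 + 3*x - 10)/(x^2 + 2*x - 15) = (x - 2)/(x - 3)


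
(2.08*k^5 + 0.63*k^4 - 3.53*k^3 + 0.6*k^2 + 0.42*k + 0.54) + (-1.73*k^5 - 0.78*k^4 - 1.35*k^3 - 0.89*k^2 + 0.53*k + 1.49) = 0.35*k^5 - 0.15*k^4 - 4.88*k^3 - 0.29*k^2 + 0.95*k + 2.03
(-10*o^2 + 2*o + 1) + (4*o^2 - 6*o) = -6*o^2 - 4*o + 1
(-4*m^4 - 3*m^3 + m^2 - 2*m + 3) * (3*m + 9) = -12*m^5 - 45*m^4 - 24*m^3 + 3*m^2 - 9*m + 27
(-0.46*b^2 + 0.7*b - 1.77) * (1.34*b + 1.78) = -0.6164*b^3 + 0.1192*b^2 - 1.1258*b - 3.1506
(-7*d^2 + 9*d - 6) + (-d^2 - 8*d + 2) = -8*d^2 + d - 4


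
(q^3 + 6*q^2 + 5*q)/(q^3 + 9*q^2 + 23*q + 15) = q/(q + 3)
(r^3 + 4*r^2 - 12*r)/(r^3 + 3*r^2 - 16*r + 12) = r/(r - 1)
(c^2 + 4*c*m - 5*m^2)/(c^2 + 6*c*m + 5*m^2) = (c - m)/(c + m)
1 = 1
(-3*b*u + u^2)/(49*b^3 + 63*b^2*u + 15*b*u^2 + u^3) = u*(-3*b + u)/(49*b^3 + 63*b^2*u + 15*b*u^2 + u^3)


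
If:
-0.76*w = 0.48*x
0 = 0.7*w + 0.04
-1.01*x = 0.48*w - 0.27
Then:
No Solution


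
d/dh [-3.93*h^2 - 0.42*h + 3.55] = -7.86*h - 0.42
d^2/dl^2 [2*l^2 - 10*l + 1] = 4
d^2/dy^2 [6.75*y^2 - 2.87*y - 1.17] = 13.5000000000000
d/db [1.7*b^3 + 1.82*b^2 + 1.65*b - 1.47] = 5.1*b^2 + 3.64*b + 1.65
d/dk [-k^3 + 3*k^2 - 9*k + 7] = -3*k^2 + 6*k - 9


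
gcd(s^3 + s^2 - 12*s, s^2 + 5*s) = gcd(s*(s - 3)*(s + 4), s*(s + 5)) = s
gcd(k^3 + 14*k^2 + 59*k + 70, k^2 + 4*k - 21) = k + 7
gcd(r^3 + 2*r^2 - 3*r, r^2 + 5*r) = r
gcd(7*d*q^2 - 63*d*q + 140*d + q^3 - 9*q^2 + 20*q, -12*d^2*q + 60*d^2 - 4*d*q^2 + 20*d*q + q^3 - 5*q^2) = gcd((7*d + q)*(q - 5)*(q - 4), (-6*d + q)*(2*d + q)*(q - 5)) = q - 5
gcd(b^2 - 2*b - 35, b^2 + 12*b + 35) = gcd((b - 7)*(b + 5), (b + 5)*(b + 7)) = b + 5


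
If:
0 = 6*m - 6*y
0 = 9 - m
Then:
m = 9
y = 9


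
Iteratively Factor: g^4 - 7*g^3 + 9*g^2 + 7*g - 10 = (g - 1)*(g^3 - 6*g^2 + 3*g + 10) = (g - 2)*(g - 1)*(g^2 - 4*g - 5) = (g - 5)*(g - 2)*(g - 1)*(g + 1)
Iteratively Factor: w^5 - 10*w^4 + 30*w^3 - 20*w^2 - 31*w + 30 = (w - 1)*(w^4 - 9*w^3 + 21*w^2 + w - 30) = (w - 5)*(w - 1)*(w^3 - 4*w^2 + w + 6) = (w - 5)*(w - 3)*(w - 1)*(w^2 - w - 2) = (w - 5)*(w - 3)*(w - 2)*(w - 1)*(w + 1)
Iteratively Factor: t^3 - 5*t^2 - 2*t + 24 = (t + 2)*(t^2 - 7*t + 12) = (t - 4)*(t + 2)*(t - 3)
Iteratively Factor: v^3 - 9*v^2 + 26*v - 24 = (v - 4)*(v^2 - 5*v + 6) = (v - 4)*(v - 2)*(v - 3)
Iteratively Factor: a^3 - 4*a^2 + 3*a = (a - 1)*(a^2 - 3*a) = (a - 3)*(a - 1)*(a)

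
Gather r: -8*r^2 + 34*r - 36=-8*r^2 + 34*r - 36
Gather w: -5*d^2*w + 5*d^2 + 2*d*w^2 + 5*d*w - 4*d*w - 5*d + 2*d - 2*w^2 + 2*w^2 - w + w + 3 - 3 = 5*d^2 + 2*d*w^2 - 3*d + w*(-5*d^2 + d)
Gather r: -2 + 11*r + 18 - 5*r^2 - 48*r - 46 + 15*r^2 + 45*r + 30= 10*r^2 + 8*r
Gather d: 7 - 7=0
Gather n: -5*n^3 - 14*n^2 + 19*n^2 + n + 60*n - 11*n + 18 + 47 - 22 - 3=-5*n^3 + 5*n^2 + 50*n + 40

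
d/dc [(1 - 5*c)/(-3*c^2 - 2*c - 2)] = 3*(-5*c^2 + 2*c + 4)/(9*c^4 + 12*c^3 + 16*c^2 + 8*c + 4)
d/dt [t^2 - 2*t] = 2*t - 2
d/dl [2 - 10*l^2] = -20*l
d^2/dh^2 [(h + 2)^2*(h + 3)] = 6*h + 14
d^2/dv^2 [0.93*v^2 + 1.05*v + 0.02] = 1.86000000000000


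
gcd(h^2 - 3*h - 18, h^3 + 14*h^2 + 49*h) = 1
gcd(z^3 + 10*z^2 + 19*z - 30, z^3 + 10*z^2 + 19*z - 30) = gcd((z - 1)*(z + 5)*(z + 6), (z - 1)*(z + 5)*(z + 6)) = z^3 + 10*z^2 + 19*z - 30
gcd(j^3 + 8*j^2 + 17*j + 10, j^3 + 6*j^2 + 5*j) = j^2 + 6*j + 5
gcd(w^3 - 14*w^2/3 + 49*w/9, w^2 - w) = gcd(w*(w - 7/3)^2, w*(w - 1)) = w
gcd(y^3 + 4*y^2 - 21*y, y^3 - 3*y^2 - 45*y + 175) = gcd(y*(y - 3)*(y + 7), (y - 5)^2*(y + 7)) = y + 7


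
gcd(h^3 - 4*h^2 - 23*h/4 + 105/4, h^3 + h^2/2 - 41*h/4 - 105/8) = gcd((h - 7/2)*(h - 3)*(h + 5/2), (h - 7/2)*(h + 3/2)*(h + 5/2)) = h^2 - h - 35/4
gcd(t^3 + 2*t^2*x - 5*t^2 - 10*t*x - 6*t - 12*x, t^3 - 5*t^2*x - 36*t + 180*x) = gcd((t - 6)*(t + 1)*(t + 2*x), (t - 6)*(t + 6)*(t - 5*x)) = t - 6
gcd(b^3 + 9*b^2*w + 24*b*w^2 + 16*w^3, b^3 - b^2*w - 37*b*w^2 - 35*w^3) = b + w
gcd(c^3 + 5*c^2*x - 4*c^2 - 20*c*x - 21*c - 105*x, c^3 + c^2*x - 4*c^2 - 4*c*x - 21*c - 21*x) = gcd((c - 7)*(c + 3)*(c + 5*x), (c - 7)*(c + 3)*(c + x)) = c^2 - 4*c - 21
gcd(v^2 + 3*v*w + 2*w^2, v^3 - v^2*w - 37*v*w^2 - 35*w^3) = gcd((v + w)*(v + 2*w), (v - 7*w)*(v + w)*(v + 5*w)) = v + w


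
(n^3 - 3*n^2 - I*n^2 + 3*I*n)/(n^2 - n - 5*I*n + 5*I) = n*(n^2 - 3*n - I*n + 3*I)/(n^2 - n - 5*I*n + 5*I)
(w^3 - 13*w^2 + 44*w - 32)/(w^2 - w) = w - 12 + 32/w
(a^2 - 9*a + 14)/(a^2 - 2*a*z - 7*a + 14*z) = (2 - a)/(-a + 2*z)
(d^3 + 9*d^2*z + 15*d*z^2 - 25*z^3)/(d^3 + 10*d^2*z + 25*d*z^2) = (d - z)/d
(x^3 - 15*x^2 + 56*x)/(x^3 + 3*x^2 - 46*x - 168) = x*(x - 8)/(x^2 + 10*x + 24)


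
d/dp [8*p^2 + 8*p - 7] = 16*p + 8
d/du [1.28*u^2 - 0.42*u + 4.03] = 2.56*u - 0.42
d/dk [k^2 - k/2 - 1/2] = 2*k - 1/2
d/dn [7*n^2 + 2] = 14*n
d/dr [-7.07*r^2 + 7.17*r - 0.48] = 7.17 - 14.14*r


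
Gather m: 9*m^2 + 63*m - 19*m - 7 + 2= 9*m^2 + 44*m - 5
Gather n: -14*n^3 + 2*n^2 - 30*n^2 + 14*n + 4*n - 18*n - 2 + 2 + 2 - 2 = -14*n^3 - 28*n^2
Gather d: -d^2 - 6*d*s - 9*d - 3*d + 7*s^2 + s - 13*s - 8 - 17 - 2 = -d^2 + d*(-6*s - 12) + 7*s^2 - 12*s - 27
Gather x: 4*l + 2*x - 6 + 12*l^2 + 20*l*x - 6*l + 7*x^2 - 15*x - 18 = 12*l^2 - 2*l + 7*x^2 + x*(20*l - 13) - 24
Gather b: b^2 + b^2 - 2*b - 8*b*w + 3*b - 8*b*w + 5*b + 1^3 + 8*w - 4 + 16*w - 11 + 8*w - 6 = 2*b^2 + b*(6 - 16*w) + 32*w - 20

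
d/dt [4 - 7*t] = -7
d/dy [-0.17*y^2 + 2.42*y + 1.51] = 2.42 - 0.34*y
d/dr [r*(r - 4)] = 2*r - 4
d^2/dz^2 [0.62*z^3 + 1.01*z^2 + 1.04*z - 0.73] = 3.72*z + 2.02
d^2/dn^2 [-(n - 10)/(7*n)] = 20/(7*n^3)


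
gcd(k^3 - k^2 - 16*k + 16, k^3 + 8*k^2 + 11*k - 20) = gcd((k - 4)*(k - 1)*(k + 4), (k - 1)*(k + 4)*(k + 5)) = k^2 + 3*k - 4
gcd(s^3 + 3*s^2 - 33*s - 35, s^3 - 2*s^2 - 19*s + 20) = s - 5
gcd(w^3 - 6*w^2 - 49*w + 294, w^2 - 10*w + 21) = w - 7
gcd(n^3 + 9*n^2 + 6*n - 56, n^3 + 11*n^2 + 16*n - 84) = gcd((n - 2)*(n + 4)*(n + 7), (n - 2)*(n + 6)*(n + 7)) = n^2 + 5*n - 14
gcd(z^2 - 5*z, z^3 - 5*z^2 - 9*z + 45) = z - 5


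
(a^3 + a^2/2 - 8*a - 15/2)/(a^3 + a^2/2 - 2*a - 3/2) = (2*a^2 - a - 15)/(2*a^2 - a - 3)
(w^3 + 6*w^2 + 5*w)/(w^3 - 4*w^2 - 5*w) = (w + 5)/(w - 5)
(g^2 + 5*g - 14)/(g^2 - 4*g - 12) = (-g^2 - 5*g + 14)/(-g^2 + 4*g + 12)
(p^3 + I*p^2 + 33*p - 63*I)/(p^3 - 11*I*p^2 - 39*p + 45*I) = (p + 7*I)/(p - 5*I)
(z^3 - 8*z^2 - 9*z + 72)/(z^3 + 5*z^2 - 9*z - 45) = (z - 8)/(z + 5)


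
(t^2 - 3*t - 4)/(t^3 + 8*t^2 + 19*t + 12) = (t - 4)/(t^2 + 7*t + 12)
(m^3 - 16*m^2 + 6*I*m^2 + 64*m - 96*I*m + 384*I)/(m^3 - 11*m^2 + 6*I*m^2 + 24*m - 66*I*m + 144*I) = (m - 8)/(m - 3)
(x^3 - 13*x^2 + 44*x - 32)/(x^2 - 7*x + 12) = (x^2 - 9*x + 8)/(x - 3)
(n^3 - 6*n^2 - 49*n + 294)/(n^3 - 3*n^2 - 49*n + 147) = (n - 6)/(n - 3)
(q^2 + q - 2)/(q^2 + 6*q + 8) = (q - 1)/(q + 4)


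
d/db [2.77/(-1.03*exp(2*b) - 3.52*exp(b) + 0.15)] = (5.7062*exp(b) + 9.7504)*exp(b)/(1.03*exp(2*b) + 3.52*exp(b) - 0.15)^2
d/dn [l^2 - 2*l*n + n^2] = -2*l + 2*n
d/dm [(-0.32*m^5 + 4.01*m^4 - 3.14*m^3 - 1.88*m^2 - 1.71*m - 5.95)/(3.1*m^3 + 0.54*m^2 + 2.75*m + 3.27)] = (-1.984*m^7 + 11.9126*m^6 + 0.810799999999997*m^5 + 31.9829*m^4 + 45.7828*m^3 + 20.285*m^2 - 5.8692*m + 10.7708)/(9.61*m^6 + 3.348*m^5 + 17.3416*m^4 + 23.244*m^3 + 11.0941*m^2 + 17.985*m + 10.6929)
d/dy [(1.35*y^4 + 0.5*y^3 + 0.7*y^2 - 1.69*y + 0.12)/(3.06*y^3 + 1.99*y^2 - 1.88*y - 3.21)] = (4.131*y^6 + 5.373*y^5 - 8.761*y^4 - 8.8712*y^3 - 3.8695*y^2 - 4.9716*y + 5.6505)/(9.3636*y^6 + 12.1788*y^5 - 7.5455*y^4 - 27.1276*y^3 - 9.2414*y^2 + 12.0696*y + 10.3041)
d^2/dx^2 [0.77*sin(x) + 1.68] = -0.77*sin(x)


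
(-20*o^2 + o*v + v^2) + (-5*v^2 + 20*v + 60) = -20*o^2 + o*v - 4*v^2 + 20*v + 60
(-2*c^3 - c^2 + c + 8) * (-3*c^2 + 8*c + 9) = 6*c^5 - 13*c^4 - 29*c^3 - 25*c^2 + 73*c + 72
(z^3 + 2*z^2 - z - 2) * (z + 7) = z^4 + 9*z^3 + 13*z^2 - 9*z - 14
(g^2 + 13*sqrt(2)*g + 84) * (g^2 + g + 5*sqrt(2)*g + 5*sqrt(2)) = g^4 + g^3 + 18*sqrt(2)*g^3 + 18*sqrt(2)*g^2 + 214*g^2 + 214*g + 420*sqrt(2)*g + 420*sqrt(2)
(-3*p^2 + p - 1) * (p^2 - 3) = -3*p^4 + p^3 + 8*p^2 - 3*p + 3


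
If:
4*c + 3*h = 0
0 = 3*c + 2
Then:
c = -2/3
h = 8/9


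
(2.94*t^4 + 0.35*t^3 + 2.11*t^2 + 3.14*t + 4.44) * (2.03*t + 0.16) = 5.9682*t^5 + 1.1809*t^4 + 4.3393*t^3 + 6.7118*t^2 + 9.5156*t + 0.7104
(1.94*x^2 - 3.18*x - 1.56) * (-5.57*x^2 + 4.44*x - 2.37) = -10.8058*x^4 + 26.3262*x^3 - 10.0278*x^2 + 0.6102*x + 3.6972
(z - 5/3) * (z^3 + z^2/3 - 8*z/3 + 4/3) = z^4 - 4*z^3/3 - 29*z^2/9 + 52*z/9 - 20/9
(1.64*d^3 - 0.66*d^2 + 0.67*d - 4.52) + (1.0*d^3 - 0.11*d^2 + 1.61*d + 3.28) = 2.64*d^3 - 0.77*d^2 + 2.28*d - 1.24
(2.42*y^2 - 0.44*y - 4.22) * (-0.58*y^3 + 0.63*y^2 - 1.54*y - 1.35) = -1.4036*y^5 + 1.7798*y^4 - 1.5564*y^3 - 5.248*y^2 + 7.0928*y + 5.697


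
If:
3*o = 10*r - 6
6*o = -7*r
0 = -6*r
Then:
No Solution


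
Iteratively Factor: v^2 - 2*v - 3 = (v + 1)*(v - 3)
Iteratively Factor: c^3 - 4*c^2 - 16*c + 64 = (c - 4)*(c^2 - 16) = (c - 4)*(c + 4)*(c - 4)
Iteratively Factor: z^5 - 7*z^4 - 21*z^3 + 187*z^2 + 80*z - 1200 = (z - 5)*(z^4 - 2*z^3 - 31*z^2 + 32*z + 240) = (z - 5)*(z - 4)*(z^3 + 2*z^2 - 23*z - 60) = (z - 5)*(z - 4)*(z + 4)*(z^2 - 2*z - 15) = (z - 5)^2*(z - 4)*(z + 4)*(z + 3)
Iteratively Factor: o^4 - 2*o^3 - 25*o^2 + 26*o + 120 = (o + 4)*(o^3 - 6*o^2 - o + 30) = (o - 3)*(o + 4)*(o^2 - 3*o - 10) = (o - 3)*(o + 2)*(o + 4)*(o - 5)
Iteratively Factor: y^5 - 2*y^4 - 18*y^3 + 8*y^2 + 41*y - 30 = (y - 1)*(y^4 - y^3 - 19*y^2 - 11*y + 30) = (y - 1)*(y + 2)*(y^3 - 3*y^2 - 13*y + 15) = (y - 5)*(y - 1)*(y + 2)*(y^2 + 2*y - 3) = (y - 5)*(y - 1)*(y + 2)*(y + 3)*(y - 1)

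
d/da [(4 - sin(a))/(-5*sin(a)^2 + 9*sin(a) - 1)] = (-5*sin(a)^2 + 40*sin(a) - 35)*cos(a)/(5*sin(a)^2 - 9*sin(a) + 1)^2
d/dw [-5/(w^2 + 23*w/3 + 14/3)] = 15*(6*w + 23)/(3*w^2 + 23*w + 14)^2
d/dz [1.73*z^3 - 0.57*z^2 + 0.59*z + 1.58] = 5.19*z^2 - 1.14*z + 0.59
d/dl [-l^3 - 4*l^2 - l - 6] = -3*l^2 - 8*l - 1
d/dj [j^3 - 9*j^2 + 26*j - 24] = 3*j^2 - 18*j + 26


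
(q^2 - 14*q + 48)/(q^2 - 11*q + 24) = (q - 6)/(q - 3)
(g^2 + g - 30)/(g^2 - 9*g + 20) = (g + 6)/(g - 4)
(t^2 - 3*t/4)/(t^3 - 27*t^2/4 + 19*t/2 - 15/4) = t/(t^2 - 6*t + 5)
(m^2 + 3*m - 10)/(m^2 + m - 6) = (m + 5)/(m + 3)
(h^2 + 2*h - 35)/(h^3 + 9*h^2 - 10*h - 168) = (h - 5)/(h^2 + 2*h - 24)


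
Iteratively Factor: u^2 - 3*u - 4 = (u + 1)*(u - 4)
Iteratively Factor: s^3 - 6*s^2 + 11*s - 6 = (s - 1)*(s^2 - 5*s + 6) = (s - 3)*(s - 1)*(s - 2)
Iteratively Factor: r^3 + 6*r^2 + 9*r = (r + 3)*(r^2 + 3*r) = r*(r + 3)*(r + 3)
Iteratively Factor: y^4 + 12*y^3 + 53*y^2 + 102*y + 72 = (y + 3)*(y^3 + 9*y^2 + 26*y + 24) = (y + 3)^2*(y^2 + 6*y + 8) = (y + 3)^2*(y + 4)*(y + 2)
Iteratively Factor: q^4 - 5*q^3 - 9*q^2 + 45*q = (q)*(q^3 - 5*q^2 - 9*q + 45) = q*(q + 3)*(q^2 - 8*q + 15) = q*(q - 5)*(q + 3)*(q - 3)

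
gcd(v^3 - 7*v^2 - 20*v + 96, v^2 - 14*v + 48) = v - 8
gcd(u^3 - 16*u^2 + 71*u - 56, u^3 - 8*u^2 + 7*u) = u^2 - 8*u + 7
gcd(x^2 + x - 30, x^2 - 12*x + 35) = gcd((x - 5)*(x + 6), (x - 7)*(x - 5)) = x - 5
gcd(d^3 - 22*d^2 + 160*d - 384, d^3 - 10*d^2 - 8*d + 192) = d^2 - 14*d + 48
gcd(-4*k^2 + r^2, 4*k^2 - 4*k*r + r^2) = -2*k + r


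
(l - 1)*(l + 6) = l^2 + 5*l - 6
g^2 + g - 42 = (g - 6)*(g + 7)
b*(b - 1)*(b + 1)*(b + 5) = b^4 + 5*b^3 - b^2 - 5*b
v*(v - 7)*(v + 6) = v^3 - v^2 - 42*v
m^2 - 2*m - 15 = (m - 5)*(m + 3)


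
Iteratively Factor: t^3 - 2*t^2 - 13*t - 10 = (t - 5)*(t^2 + 3*t + 2) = (t - 5)*(t + 2)*(t + 1)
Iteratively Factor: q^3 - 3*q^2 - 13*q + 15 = (q - 1)*(q^2 - 2*q - 15) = (q - 1)*(q + 3)*(q - 5)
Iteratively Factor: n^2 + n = (n)*(n + 1)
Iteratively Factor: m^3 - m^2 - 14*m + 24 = (m - 2)*(m^2 + m - 12) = (m - 3)*(m - 2)*(m + 4)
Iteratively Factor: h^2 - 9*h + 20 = (h - 5)*(h - 4)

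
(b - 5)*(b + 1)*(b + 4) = b^3 - 21*b - 20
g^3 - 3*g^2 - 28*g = g*(g - 7)*(g + 4)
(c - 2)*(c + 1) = c^2 - c - 2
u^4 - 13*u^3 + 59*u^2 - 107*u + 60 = (u - 5)*(u - 4)*(u - 3)*(u - 1)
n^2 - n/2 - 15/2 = (n - 3)*(n + 5/2)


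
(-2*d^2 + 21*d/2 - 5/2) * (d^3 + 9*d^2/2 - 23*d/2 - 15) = -2*d^5 + 3*d^4/2 + 271*d^3/4 - 102*d^2 - 515*d/4 + 75/2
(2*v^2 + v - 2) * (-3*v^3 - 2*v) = -6*v^5 - 3*v^4 + 2*v^3 - 2*v^2 + 4*v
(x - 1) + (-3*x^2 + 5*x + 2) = -3*x^2 + 6*x + 1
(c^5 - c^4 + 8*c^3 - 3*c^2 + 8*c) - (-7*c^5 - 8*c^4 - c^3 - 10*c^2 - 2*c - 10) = 8*c^5 + 7*c^4 + 9*c^3 + 7*c^2 + 10*c + 10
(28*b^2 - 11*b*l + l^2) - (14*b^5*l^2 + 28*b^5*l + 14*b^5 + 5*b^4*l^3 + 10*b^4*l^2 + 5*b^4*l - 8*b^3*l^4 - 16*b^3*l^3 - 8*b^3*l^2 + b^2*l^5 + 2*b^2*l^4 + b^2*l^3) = -14*b^5*l^2 - 28*b^5*l - 14*b^5 - 5*b^4*l^3 - 10*b^4*l^2 - 5*b^4*l + 8*b^3*l^4 + 16*b^3*l^3 + 8*b^3*l^2 - b^2*l^5 - 2*b^2*l^4 - b^2*l^3 + 28*b^2 - 11*b*l + l^2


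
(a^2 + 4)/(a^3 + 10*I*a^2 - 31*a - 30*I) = (a - 2*I)/(a^2 + 8*I*a - 15)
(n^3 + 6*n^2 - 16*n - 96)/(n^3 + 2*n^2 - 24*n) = (n + 4)/n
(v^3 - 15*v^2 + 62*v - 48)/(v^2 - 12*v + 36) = (v^2 - 9*v + 8)/(v - 6)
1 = 1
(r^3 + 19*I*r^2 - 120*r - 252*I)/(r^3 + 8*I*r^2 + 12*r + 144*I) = (r + 7*I)/(r - 4*I)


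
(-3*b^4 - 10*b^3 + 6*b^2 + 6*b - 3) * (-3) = 9*b^4 + 30*b^3 - 18*b^2 - 18*b + 9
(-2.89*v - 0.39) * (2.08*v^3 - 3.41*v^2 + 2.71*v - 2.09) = -6.0112*v^4 + 9.0437*v^3 - 6.502*v^2 + 4.9832*v + 0.8151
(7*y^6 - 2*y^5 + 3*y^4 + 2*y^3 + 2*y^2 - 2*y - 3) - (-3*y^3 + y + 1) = 7*y^6 - 2*y^5 + 3*y^4 + 5*y^3 + 2*y^2 - 3*y - 4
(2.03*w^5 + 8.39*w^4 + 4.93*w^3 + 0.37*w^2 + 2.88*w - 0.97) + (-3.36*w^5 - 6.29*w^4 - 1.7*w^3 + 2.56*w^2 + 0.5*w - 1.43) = -1.33*w^5 + 2.1*w^4 + 3.23*w^3 + 2.93*w^2 + 3.38*w - 2.4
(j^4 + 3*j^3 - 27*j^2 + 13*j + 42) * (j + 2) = j^5 + 5*j^4 - 21*j^3 - 41*j^2 + 68*j + 84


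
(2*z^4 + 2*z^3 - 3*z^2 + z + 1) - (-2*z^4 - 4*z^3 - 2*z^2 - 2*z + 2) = 4*z^4 + 6*z^3 - z^2 + 3*z - 1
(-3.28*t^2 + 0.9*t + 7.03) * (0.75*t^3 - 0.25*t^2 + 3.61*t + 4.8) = -2.46*t^5 + 1.495*t^4 - 6.7933*t^3 - 14.2525*t^2 + 29.6983*t + 33.744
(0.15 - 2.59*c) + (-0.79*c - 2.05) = -3.38*c - 1.9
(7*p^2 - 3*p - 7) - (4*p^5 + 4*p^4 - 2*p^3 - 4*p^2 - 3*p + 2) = -4*p^5 - 4*p^4 + 2*p^3 + 11*p^2 - 9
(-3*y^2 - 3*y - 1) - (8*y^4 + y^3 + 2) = -8*y^4 - y^3 - 3*y^2 - 3*y - 3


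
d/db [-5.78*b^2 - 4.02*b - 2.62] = -11.56*b - 4.02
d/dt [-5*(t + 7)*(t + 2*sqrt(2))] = -10*t - 35 - 10*sqrt(2)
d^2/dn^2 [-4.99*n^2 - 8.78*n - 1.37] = -9.98000000000000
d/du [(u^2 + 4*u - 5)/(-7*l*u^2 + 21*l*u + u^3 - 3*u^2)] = (-2*u*(u + 2)*(7*l*u - 21*l - u^2 + 3*u) + (u^2 + 4*u - 5)*(14*l*u - 21*l - 3*u^2 + 6*u))/(u^2*(7*l*u - 21*l - u^2 + 3*u)^2)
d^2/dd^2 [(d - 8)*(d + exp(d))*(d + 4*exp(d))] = 5*d^2*exp(d) + 16*d*exp(2*d) - 20*d*exp(d) + 6*d - 112*exp(2*d) - 70*exp(d) - 16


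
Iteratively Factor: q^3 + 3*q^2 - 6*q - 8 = (q - 2)*(q^2 + 5*q + 4) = (q - 2)*(q + 4)*(q + 1)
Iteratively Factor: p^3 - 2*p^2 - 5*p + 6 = (p - 1)*(p^2 - p - 6) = (p - 1)*(p + 2)*(p - 3)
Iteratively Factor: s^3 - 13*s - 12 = (s + 3)*(s^2 - 3*s - 4) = (s + 1)*(s + 3)*(s - 4)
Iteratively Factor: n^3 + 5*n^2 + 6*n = (n)*(n^2 + 5*n + 6) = n*(n + 3)*(n + 2)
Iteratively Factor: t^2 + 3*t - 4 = (t + 4)*(t - 1)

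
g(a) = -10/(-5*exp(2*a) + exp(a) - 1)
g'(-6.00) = 0.02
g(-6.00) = 10.02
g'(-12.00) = 0.00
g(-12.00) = 10.00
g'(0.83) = -0.80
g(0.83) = 0.40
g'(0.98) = -0.60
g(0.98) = 0.30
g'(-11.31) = 0.00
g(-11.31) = 10.00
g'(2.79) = -0.02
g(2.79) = 0.01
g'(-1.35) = -3.56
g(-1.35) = 9.29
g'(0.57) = -1.33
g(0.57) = 0.67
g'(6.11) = -0.00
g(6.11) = 0.00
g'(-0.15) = -4.43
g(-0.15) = 2.60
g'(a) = -10*(10*exp(2*a) - exp(a))/(-5*exp(2*a) + exp(a) - 1)^2 = (10 - 100*exp(a))*exp(a)/(5*exp(2*a) - exp(a) + 1)^2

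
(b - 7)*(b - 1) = b^2 - 8*b + 7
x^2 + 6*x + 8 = (x + 2)*(x + 4)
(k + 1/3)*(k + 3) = k^2 + 10*k/3 + 1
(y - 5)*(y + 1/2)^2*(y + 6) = y^4 + 2*y^3 - 115*y^2/4 - 119*y/4 - 15/2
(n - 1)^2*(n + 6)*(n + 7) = n^4 + 11*n^3 + 17*n^2 - 71*n + 42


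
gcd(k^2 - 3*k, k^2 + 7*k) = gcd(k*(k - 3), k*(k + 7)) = k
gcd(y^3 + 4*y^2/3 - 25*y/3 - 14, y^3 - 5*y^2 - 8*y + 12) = y + 2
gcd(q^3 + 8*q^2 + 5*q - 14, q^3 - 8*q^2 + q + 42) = q + 2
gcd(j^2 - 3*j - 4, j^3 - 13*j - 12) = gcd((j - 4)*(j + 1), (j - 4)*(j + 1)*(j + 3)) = j^2 - 3*j - 4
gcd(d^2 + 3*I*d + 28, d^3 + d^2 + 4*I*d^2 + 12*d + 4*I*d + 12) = 1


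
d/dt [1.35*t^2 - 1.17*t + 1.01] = 2.7*t - 1.17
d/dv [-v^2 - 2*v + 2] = -2*v - 2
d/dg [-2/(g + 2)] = 2/(g + 2)^2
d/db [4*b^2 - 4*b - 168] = 8*b - 4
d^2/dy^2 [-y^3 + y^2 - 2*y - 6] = 2 - 6*y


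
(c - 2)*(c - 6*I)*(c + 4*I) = c^3 - 2*c^2 - 2*I*c^2 + 24*c + 4*I*c - 48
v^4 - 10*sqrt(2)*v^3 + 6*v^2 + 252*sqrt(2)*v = v*(v - 7*sqrt(2))*(v - 6*sqrt(2))*(v + 3*sqrt(2))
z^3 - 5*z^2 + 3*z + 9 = (z - 3)^2*(z + 1)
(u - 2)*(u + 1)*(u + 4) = u^3 + 3*u^2 - 6*u - 8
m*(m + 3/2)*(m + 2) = m^3 + 7*m^2/2 + 3*m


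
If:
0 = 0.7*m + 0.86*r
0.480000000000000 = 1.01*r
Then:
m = -0.58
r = 0.48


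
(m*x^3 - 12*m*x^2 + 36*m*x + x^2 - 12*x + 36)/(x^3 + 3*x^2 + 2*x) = (m*x^3 - 12*m*x^2 + 36*m*x + x^2 - 12*x + 36)/(x*(x^2 + 3*x + 2))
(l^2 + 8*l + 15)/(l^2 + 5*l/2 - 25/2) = 2*(l + 3)/(2*l - 5)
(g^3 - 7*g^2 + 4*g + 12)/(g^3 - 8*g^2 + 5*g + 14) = (g - 6)/(g - 7)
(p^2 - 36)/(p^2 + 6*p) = (p - 6)/p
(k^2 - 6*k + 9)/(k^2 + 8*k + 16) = (k^2 - 6*k + 9)/(k^2 + 8*k + 16)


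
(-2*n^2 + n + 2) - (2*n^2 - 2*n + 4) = -4*n^2 + 3*n - 2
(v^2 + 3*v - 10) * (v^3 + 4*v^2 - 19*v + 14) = v^5 + 7*v^4 - 17*v^3 - 83*v^2 + 232*v - 140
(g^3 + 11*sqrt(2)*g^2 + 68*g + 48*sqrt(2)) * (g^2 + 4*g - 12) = g^5 + 4*g^4 + 11*sqrt(2)*g^4 + 56*g^3 + 44*sqrt(2)*g^3 - 84*sqrt(2)*g^2 + 272*g^2 - 816*g + 192*sqrt(2)*g - 576*sqrt(2)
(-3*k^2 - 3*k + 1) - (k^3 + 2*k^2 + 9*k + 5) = -k^3 - 5*k^2 - 12*k - 4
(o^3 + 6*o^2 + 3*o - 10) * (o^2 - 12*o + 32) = o^5 - 6*o^4 - 37*o^3 + 146*o^2 + 216*o - 320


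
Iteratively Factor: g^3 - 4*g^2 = (g)*(g^2 - 4*g) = g*(g - 4)*(g)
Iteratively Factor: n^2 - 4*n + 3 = (n - 1)*(n - 3)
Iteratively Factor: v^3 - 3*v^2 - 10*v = (v)*(v^2 - 3*v - 10) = v*(v + 2)*(v - 5)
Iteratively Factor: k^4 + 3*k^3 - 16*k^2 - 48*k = (k - 4)*(k^3 + 7*k^2 + 12*k) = (k - 4)*(k + 4)*(k^2 + 3*k) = k*(k - 4)*(k + 4)*(k + 3)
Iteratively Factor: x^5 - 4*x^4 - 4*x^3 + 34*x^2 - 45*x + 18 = (x - 2)*(x^4 - 2*x^3 - 8*x^2 + 18*x - 9) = (x - 3)*(x - 2)*(x^3 + x^2 - 5*x + 3) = (x - 3)*(x - 2)*(x - 1)*(x^2 + 2*x - 3) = (x - 3)*(x - 2)*(x - 1)^2*(x + 3)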